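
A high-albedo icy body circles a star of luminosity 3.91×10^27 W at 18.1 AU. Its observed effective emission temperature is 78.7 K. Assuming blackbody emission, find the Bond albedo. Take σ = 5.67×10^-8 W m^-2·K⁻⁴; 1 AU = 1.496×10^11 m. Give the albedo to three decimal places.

0.795

Orbital distance: d = 18.1 AU = 2.708×10^12 m.
Flux at the orbit: S = L/(4πd²) = 3.91×10^27/(4π·(2.71×10^12)²) = 42.44 W m^-2.
From σT⁴ = S(1−α)/4 we invert for α: 1−α = 4σT⁴/S.
σT⁴ = 2.175 W m^-2, so 4σT⁴ = 8.700 W m^-2.
Hence α = 1 − 8.700/42.44 = 0.7950.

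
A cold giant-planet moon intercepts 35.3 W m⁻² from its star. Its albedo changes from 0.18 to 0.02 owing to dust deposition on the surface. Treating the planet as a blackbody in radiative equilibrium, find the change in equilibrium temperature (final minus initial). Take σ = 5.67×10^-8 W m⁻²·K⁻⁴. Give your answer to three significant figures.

4.84 K

Initial: T₁ = [S(1−0.18)/(4σ)]^(1/4) = 106.3 K.
With α = 0.02, T₂ = 111.1 K.
Change: 111.1 − 106.3 = 4.844 K.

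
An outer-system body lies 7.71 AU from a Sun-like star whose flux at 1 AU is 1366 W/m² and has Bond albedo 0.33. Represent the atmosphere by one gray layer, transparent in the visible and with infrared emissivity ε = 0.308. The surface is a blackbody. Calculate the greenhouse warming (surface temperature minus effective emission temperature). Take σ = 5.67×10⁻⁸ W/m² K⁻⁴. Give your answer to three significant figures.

By the inverse-square law, S = 1366/7.71² = 22.98 W/m².
At the top of the atmosphere, σT_e⁴ = S(1−α)/4 = 3.849 W/m², giving T_e = 90.77 K.
Surface balance with a leaky layer gives σT_s⁴ = σT_e⁴·2/(2−ε), so T_s = T_e·[2/(2−0.308)]^(1/4) = 94.65 K.
T_s − T_e = 94.65 − 90.77 = 3.875 K.

3.88 K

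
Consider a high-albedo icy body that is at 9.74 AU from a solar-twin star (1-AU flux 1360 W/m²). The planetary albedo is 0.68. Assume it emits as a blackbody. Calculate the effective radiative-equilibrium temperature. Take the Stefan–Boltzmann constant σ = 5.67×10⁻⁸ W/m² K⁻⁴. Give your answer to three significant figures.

Flux at the orbit: S = 1360/(9.74)² = 14.34 W/m².
Averaging over the sphere, the absorbed flux is S(1−α)/4 = 1.147 W/m².
Set σT⁴ = 1.147 → T = (1.147/σ)^(1/4) = 67.06 K.

67.1 K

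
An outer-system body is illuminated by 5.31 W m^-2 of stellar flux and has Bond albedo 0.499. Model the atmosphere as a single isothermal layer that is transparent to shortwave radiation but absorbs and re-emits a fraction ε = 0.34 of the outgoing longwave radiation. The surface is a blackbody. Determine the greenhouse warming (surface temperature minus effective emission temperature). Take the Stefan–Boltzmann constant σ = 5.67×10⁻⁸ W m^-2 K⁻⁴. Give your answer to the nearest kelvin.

The planet radiates to space at T_e = [S(1−α)/(4σ)]^(1/4) = 58.52 K.
For a single slab of emissivity ε, T_s⁴ = 2T_e⁴/(2−ε); thus T_s = 58.52·(1.205)^(1/4) = 61.31 K.
Greenhouse warming: T_s − T_e = 2.791 K.

3 K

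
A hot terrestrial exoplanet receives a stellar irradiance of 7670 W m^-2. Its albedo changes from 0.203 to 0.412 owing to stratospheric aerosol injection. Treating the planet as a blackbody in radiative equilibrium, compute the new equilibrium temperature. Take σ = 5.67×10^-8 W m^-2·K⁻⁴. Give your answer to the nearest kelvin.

376 K

T₂ = [S(1−α₂)/(4σ)]^(1/4) = [7670·0.588/(4σ)]^(1/4) = 375.5 K.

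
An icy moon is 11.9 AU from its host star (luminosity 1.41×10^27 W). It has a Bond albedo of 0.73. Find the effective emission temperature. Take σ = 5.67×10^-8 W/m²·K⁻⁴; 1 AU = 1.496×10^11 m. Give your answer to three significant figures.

80.6 K

d = 11.9 × 1.496×10^11 m = 1.780×10^12 m.
S = L/(4πd²) = 35.40 W/m².
Averaging over the sphere, the absorbed flux is S(1−α)/4 = 2.390 W/m².
Balancing against σT⁴: T = (2.390/5.67×10⁻⁸)^(1/4) = 80.57 K.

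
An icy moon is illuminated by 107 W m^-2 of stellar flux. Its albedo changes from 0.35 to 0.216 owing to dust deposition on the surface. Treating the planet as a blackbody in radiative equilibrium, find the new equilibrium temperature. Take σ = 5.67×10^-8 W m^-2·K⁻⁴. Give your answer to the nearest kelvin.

139 K

With the new albedo, S(1−α₂)/4 = 20.97 W m^-2, so T₂ = 138.7 K.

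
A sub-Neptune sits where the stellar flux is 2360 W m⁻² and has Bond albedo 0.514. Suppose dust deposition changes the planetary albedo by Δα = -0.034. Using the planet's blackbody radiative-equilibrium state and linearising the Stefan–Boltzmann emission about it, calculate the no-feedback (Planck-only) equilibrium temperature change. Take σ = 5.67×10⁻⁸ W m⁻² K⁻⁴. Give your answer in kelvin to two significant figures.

4.7 K

Unperturbed T_e = [2360·(1−0.514)/(4σ)]^¼ = 266.7 K.
The change in absorbed flux is Δ[S(1−α)/4] = −SΔα/4 = 20.06 W m⁻².
The Planck feedback parameter is 4σT_e³ = 4.301 W m⁻²/K.
So ΔT₀ = 20.06/4.301 = 4.66 K.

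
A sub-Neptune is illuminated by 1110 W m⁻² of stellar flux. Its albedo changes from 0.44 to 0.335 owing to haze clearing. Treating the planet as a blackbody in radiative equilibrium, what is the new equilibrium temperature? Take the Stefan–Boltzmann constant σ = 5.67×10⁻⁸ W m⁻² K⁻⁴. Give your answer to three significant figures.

239 K

T₂ = [S(1−α₂)/(4σ)]^(1/4) = [1110·0.665/(4σ)]^(1/4) = 238.9 K.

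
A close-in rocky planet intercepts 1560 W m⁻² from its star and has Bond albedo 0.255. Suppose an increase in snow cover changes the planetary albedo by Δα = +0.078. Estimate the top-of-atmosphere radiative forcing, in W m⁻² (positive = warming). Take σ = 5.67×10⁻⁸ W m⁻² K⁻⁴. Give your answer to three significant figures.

The change in absorbed flux is Δ[S(1−α)/4] = −SΔα/4 = -30.42 W m⁻².

-30.4 W m⁻²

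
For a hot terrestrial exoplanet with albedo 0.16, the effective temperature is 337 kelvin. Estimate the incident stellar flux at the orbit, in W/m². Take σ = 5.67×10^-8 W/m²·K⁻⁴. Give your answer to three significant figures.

3480 W/m²

Invert the energy balance for S: S = 4σT⁴/(1−α).
The emitted flux is σT⁴ = 731.3 W/m².
So S = 4×731.3/(1−0.16) = 3482 W/m².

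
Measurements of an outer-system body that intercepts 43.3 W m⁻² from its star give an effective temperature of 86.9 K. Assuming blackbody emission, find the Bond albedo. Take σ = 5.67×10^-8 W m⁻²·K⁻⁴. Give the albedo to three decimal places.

Energy balance: S(1−α)/4 = σT⁴, so 1−α = 4σT⁴/S.
σT⁴ = 3.233 W m⁻², so 4σT⁴ = 12.93 W m⁻².
Hence α = 1 − 12.93/43.30 = 0.7013.

0.701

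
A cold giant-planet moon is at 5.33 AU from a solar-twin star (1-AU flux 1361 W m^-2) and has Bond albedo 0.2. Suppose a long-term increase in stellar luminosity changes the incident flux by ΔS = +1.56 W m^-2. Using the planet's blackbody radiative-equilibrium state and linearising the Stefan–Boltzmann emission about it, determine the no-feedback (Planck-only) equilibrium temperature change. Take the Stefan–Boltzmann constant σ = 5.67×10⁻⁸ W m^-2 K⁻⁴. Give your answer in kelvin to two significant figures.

By the inverse-square law, S = 1361/5.33² = 47.91 W m^-2.
Unperturbed T_e = [47.91·(1−0.2)/(4σ)]^¼ = 114.0 K.
Only a fraction (1−α) is absorbed and it's spread over 4πR², so ΔF = (1−α)ΔS/4 = 0.3120 W m^-2.
Planck response: λ_P = 4σT_e³ = 4·5.67×10⁻⁸·(114.0)³ = 0.3361 W m^-2/K.
Hence the no-feedback warming is ΔF/(4σT_e³) = 0.928 K.

0.93 K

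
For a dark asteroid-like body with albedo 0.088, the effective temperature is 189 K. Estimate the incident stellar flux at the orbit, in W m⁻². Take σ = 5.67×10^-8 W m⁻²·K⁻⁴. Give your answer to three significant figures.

From S(1−α)/4 = σT⁴: S = 4σT⁴/(1−α).
The emitted flux is σT⁴ = 72.35 W m⁻².
S = 4·72.35/0.912 = 317.3 W m⁻².

317 W m⁻²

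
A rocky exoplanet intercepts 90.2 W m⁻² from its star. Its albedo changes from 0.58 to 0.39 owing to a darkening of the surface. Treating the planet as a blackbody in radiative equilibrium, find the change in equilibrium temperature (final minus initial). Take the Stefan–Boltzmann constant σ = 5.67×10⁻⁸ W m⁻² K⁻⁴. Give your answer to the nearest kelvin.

11 K

With α = 0.58, T₁ = 113.7 K.
After:  T₂ = [90.20·0.61/(4σ)]^(1/4) = 124.8 K.
Change: 124.8 − 113.7 = 11.12 K.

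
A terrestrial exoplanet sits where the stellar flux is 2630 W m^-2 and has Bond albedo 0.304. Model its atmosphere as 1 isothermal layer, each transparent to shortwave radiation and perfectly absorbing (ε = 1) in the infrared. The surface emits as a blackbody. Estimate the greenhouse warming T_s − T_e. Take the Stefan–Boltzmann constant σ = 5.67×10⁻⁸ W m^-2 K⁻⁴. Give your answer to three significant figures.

OLR = S(1−α)/4 = 457.6 W m^-2; the top layer radiates at T_e = 299.7 K.
Surface: T_s = (2)^¼·T_e = 356.4 K.
So the greenhouse effect raises the surface by 356.4 − 299.7 = 56.71 K.

56.7 K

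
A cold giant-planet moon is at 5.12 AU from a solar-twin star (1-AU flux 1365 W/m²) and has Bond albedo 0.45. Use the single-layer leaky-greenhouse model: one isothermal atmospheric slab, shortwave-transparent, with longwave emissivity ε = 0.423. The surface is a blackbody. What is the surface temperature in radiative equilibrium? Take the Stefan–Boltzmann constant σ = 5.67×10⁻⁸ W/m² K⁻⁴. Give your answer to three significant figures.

112 K

By the inverse-square law, S = 1365/5.12² = 52.07 W/m².
Effective emission temperature (TOA balance): σT_e⁴ = S(1−α)/4 = 7.160 W/m² → T_e = 106.0 K.
The surface balance (absorbed SW + ε·downward IR = σT_s⁴) with T_a⁴ = T_s⁴/2 reduces to T_s = T_e·[2/(2−ε)]^¼ = 112.5 K.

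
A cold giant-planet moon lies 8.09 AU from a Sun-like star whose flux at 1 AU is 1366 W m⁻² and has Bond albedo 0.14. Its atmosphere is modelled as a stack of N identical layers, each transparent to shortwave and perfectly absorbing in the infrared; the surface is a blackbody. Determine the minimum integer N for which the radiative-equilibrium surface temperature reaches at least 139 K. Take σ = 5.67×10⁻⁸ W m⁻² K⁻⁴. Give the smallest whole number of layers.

4

Irradiance scales as 1/d², so S = 1366 W m⁻² × (1/8.09)² = 20.87 W m⁻².
OLR = S(1−α)/4 = 4.487 W m⁻²; the top layer radiates at T_e = 94.32 K.
T_s = (N+1)^(1/4)·T_e ≥ 139 K requires N+1 ≥ (T_s/T_e)⁴ = (139/94.32)⁴ = 4.717.
So N ≥ 3.717; the smallest integer is N = 4.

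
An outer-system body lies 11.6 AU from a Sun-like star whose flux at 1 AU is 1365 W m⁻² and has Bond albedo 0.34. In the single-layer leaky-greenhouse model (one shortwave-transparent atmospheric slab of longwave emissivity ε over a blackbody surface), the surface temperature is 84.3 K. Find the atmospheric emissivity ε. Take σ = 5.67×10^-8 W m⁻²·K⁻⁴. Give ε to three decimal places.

By the inverse-square law, S = 1365/11.6² = 10.14 W m⁻².
Effective temperature: T_e = [S(1−α)/(4σ)]^(1/4) = 73.71 K.
Since (2−ε)/2 = (T_e/T_s)⁴ = 0.5845, ε = 0.8309.

0.831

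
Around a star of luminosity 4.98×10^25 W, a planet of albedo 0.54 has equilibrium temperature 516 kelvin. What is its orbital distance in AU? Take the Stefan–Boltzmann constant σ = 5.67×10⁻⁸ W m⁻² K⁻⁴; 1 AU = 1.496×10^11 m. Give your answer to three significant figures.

The flux needed for this T is 4σT⁴/(1−0.54) = 34950 W m⁻².
S = L/(4πd²) → d = √(L/4πS) = √(4.98×10^25/(4π·34950)) = 1.065×10^10 m = 0.07118 AU.

0.0712 AU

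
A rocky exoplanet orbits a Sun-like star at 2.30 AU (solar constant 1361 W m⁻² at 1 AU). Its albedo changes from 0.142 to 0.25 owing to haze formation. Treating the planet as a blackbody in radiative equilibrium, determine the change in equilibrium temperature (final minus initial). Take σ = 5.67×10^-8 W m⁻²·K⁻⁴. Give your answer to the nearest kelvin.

-6 K

By the inverse-square law, S = 1361/2.30² = 257.3 W m⁻².
Initial: T₁ = [S(1−0.142)/(4σ)]^(1/4) = 176.6 K.
With α = 0.25, T₂ = 170.8 K.
Change: 170.8 − 176.6 = -5.842 K.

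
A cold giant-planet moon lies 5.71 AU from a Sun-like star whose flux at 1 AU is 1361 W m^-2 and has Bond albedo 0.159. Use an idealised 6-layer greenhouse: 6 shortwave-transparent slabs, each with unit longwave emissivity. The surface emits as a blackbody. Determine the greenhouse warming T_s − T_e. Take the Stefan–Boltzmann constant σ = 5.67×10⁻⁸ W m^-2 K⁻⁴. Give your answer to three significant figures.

69.9 K

Flux at the orbit: S = 1361/(5.71)² = 41.74 W m^-2.
Top-of-atmosphere balance: σT_e⁴ = S(1−α)/4 = 8.777 W m^-2 → T_e = 111.5 K.
Surface: T_s = (7)^¼·T_e = 181.4 K.
Warming: T_s − T_e = 69.89 K.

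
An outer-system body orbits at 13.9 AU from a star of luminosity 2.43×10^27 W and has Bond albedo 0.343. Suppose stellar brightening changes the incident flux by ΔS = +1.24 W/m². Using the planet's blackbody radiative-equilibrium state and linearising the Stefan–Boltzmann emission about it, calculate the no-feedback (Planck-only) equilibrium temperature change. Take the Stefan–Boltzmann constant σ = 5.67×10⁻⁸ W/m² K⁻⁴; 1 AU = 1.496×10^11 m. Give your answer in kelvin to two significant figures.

0.74 K

d = 13.9 × 1.496×10^11 m = 2.079×10^12 m.
Flux at the orbit: S = L/(4πd²) = 2.43×10^27/(4π·(2.08×10^12)²) = 44.72 W/m².
The baseline emission temperature is T_e = 106.7 K.
TOA radiative forcing: ΔF = (1−α)ΔS/4 = 0.657·(+1.24)/4 = 0.2037 W/m².
Planck response: λ_P = 4σT_e³ = 4·5.67×10⁻⁸·(106.7)³ = 0.2754 W/m²/K.
ΔT₀ = ΔF/λ_P = 0.2037/0.2754 = 0.740 K.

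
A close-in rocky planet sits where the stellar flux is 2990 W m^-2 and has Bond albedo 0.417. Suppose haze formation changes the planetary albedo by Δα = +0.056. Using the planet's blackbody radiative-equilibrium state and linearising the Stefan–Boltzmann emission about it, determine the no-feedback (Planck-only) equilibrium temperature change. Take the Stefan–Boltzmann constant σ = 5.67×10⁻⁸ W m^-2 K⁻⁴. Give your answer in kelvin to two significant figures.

-7.1 K

The baseline emission temperature is T_e = 296.1 K.
TOA radiative forcing: ΔF = −S·Δα/4 = −2990·(+0.056)/4 = -41.86 W m^-2.
The Planck feedback parameter is 4σT_e³ = 5.887 W m^-2/K.
So ΔT₀ = -41.86/5.887 = -7.11 K.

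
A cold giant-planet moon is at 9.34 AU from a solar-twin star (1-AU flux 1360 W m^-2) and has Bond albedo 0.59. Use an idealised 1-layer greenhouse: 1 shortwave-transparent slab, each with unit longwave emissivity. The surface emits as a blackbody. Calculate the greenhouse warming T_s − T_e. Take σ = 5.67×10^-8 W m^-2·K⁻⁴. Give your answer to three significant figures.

By the inverse-square law, S = 1360/9.34² = 15.59 W m^-2.
Top-of-atmosphere balance: σT_e⁴ = S(1−α)/4 = 1.598 W m^-2 → T_e = 72.86 K.
T_s = (N+1)^(1/4)·T_e = 86.65 K.
Warming: T_s − T_e = 13.79 K.

13.8 K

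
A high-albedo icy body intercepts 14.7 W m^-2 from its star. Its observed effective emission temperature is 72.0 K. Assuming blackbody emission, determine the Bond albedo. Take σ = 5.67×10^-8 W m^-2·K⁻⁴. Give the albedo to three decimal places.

From σT⁴ = S(1−α)/4 we invert for α: 1−α = 4σT⁴/S.
σT⁴ = 1.524 W m^-2, so 4σT⁴ = 6.095 W m^-2.
Hence α = 1 − 6.095/14.70 = 0.5854.

0.585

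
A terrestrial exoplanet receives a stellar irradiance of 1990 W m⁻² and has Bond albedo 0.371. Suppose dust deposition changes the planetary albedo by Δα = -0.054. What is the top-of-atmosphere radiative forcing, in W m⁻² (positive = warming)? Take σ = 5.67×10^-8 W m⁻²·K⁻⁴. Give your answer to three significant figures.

TOA radiative forcing: ΔF = −S·Δα/4 = −1990·(-0.054)/4 = 26.86 W m⁻².

26.9 W m⁻²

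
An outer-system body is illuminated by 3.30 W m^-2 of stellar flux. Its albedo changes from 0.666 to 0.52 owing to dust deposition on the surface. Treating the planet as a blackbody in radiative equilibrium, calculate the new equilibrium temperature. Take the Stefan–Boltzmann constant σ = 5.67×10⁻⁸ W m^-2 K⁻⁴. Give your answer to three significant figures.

51.4 kelvin

New equilibrium: T₂ = [(1−0.52)·3.300/(4σ)]^(1/4) = 51.41 K.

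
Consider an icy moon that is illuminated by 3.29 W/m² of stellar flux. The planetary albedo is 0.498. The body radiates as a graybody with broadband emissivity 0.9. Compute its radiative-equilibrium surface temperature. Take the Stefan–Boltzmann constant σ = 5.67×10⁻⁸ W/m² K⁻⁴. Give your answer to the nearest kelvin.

53 kelvin

Averaging over the sphere, the absorbed flux is S(1−α)/4 = 0.4129 W/m².
Equating to εσT⁴ with ε = 0.9: T = (0.4129/0.9σ)^(1/4) = 53.33 K.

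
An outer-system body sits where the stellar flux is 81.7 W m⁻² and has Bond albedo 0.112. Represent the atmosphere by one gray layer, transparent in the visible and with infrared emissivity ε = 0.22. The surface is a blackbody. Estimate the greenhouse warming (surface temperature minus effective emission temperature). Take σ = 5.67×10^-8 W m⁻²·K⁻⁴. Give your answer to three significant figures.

3.95 kelvin

The planet radiates to space at T_e = [S(1−α)/(4σ)]^(1/4) = 133.7 K.
For a single slab of emissivity ε, T_s⁴ = 2T_e⁴/(2−ε); thus T_s = 133.7·(1.124)^(1/4) = 137.7 K.
The atmosphere warms the surface by 3.953 K.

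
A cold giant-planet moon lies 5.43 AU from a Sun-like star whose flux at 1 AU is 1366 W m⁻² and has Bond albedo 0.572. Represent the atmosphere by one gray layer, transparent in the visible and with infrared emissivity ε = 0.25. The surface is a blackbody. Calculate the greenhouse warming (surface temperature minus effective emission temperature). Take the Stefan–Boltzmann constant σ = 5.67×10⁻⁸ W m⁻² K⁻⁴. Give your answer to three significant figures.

3.28 K

Flux at the orbit: S = 1366/(5.43)² = 46.33 W m⁻².
The planet radiates to space at T_e = [S(1−α)/(4σ)]^(1/4) = 96.70 K.
For a single slab of emissivity ε, T_s⁴ = 2T_e⁴/(2−ε); thus T_s = 96.70·(1.143)^(1/4) = 99.98 K.
Greenhouse warming: T_s − T_e = 3.283 K.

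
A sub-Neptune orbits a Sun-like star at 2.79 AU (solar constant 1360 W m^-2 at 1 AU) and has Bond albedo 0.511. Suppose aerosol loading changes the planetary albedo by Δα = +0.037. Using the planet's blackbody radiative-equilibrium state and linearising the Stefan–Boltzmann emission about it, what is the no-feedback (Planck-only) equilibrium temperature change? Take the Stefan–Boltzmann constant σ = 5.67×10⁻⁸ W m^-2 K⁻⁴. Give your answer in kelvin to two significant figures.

-2.6 kelvin

Flux at the orbit: S = 1360/(2.79)² = 174.7 W m^-2.
The baseline emission temperature is T_e = 139.3 K.
The change in absorbed flux is Δ[S(1−α)/4] = −SΔα/4 = -1.616 W m^-2.
Linearising σT⁴ gives d(σT⁴)/dT = 4σT_e³ = 0.6133 W m^-2 per K.
Hence the no-feedback warming is ΔF/(4σT_e³) = -2.64 K.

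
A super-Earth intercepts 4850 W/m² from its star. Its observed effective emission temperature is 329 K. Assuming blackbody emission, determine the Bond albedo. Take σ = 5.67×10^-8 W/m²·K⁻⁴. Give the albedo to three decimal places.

Energy balance: S(1−α)/4 = σT⁴, so 1−α = 4σT⁴/S.
σT⁴ = 664.3 W/m², so 4σT⁴ = 2657 W/m².
Hence α = 1 − 2657/4850 = 0.4521.

0.452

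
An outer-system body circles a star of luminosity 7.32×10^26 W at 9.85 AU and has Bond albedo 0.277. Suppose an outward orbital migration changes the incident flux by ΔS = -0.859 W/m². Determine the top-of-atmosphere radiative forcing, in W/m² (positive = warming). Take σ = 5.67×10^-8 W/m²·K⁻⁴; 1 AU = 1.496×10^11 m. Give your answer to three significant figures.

d = 9.85 × 1.496×10^11 m = 1.474×10^12 m.
Spreading L over a sphere of radius d: S = 7.32×10^26/(4π·1.47×10^12²) = 26.83 W/m².
TOA radiative forcing: ΔF = (1−α)ΔS/4 = 0.723·(-0.859)/4 = -0.1553 W/m².

-0.155 W/m²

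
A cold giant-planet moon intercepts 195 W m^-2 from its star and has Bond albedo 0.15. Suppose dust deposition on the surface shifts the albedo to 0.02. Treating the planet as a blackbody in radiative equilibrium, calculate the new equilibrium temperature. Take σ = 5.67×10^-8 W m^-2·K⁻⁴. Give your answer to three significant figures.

New equilibrium: T₂ = [(1−0.02)·195.0/(4σ)]^(1/4) = 170.4 K.

170 kelvin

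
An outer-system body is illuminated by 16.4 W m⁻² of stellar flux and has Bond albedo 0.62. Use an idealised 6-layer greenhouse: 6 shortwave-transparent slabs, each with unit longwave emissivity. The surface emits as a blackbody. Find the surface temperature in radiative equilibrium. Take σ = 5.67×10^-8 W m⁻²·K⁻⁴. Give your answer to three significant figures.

118 K

The effective emission temperature is T_e = [S(1−α)/(4σ)]^¼ = 72.40 K.
For an N-layer opaque stack, T_s⁴ = (N+1)T_e⁴, hence T_s = (7)^(1/4)×72.40 K = 117.8 K.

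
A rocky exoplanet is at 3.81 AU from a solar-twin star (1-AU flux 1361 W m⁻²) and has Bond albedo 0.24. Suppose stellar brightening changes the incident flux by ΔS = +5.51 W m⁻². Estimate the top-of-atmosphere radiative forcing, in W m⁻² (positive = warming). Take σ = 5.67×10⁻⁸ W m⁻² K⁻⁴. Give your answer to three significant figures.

Irradiance scales as 1/d², so S = 1361 W m⁻² × (1/3.81)² = 93.76 W m⁻².
ΔF = Δ[S(1−α)]/4 = (1−0.24)·+5.51/4 = 1.047 W m⁻².

1.05 W m⁻²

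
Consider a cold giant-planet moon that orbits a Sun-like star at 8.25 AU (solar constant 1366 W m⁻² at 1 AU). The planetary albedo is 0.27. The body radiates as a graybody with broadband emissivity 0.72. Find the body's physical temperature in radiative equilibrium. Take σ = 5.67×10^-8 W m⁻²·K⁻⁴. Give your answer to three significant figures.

97.3 K

Flux at the orbit: S = 1366/(8.25)² = 20.07 W m⁻².
Absorbed flux (global mean): S(1−α)/4 = 20.07·0.73/4 = 3.663 W m⁻².
Equating to εσT⁴ with ε = 0.72: T = (3.663/0.72σ)^(1/4) = 97.32 K.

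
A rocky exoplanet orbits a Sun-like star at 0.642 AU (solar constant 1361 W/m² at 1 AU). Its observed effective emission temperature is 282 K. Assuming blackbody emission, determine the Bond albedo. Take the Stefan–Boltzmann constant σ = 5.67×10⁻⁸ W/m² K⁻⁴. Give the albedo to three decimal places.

By the inverse-square law, S = 1361/0.642² = 3302 W/m².
Rearranging the radiative balance, α = 1 − 4σT⁴/S.
σT⁴ = 358.6 W/m², so 4σT⁴ = 1434 W/m².
1−α = 1434/3302 = 0.4344, so α = 0.5656.

0.566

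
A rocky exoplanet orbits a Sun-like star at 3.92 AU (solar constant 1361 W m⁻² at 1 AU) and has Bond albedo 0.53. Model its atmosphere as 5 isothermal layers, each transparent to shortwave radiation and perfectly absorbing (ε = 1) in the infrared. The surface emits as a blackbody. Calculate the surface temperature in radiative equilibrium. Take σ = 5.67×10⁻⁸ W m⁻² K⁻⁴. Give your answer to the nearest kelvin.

Irradiance scales as 1/d², so S = 1361 W m⁻² × (1/3.92)² = 88.57 W m⁻².
OLR = S(1−α)/4 = 10.41 W m⁻²; the top layer radiates at T_e = 116.4 K.
With N = 5 opaque layers, T_s = (N+1)^(1/4)·T_e = 6^(1/4)·116.4 = 182.2 K.

182 K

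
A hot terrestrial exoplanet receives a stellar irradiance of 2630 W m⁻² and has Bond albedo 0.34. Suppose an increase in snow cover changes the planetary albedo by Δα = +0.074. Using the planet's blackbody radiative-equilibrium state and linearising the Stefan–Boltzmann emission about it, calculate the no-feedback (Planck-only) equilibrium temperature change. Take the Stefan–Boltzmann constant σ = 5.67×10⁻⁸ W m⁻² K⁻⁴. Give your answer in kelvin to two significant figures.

The baseline emission temperature is T_e = 295.8 K.
ΔF = −(S/4)Δα = −(2630/4)×(+0.074) = -48.66 W m⁻².
Planck response: λ_P = 4σT_e³ = 4·5.67×10⁻⁸·(295.8)³ = 5.869 W m⁻²/K.
ΔT₀ = ΔF/λ_P = -48.66/5.869 = -8.29 K.

-8.3 K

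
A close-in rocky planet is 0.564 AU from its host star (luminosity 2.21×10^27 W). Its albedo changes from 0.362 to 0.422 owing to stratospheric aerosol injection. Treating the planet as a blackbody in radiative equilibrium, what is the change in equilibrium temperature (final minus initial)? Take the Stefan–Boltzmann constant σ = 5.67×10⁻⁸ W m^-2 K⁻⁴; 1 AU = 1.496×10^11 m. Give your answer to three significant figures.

Orbital distance: d = 0.564 AU = 8.437×10^10 m.
Spreading L over a sphere of radius d: S = 2.21×10^27/(4π·8.44×10^10²) = 24700 W m^-2.
Initial: T₁ = [S(1−0.362)/(4σ)]^(1/4) = 513.4 K.
After:  T₂ = [24700·0.578/(4σ)]^(1/4) = 500.9 K.
Change: 500.9 − 513.4 = -12.52 K.

-12.5 kelvin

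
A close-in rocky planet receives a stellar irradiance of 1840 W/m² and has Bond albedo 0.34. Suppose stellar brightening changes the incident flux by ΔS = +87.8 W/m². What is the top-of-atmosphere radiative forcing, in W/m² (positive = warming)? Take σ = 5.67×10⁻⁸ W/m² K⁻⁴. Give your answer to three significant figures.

14.5 W/m²

Only a fraction (1−α) is absorbed and it's spread over 4πR², so ΔF = (1−α)ΔS/4 = 14.49 W/m².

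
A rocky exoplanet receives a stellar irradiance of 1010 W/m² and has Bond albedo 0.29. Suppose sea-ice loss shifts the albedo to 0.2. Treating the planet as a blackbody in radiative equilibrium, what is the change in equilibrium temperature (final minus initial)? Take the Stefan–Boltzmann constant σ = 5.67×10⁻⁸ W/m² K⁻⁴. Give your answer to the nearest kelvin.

7 K

Initial: T₁ = [S(1−0.29)/(4σ)]^(1/4) = 237.1 K.
With α = 0.2, T₂ = 244.3 K.
Change: 244.3 − 237.1 = 7.182 K.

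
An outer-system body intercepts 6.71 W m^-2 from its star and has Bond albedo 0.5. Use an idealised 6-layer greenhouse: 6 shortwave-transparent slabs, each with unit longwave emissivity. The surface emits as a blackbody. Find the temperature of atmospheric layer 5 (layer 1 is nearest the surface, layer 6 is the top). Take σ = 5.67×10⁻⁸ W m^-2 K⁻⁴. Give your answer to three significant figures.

73.8 K

Top-of-atmosphere balance: σT_e⁴ = S(1−α)/4 = 0.8387 W m^-2 → T_e = 62.02 K.
The net upward flux σT_e⁴ is constant between every pair of levels, so T_k⁴ = (N+1−k)T_e⁴.
With k = 5: T_5 = (6+1−5)^¼·62.02 K = 73.75 K.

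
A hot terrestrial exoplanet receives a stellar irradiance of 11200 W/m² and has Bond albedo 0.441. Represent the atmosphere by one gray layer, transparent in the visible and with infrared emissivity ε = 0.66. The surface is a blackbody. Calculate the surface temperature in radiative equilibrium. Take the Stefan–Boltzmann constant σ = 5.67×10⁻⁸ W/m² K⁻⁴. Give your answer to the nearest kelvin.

451 kelvin

At the top of the atmosphere, σT_e⁴ = S(1−α)/4 = 1565 W/m², giving T_e = 407.6 K.
Surface balance with a leaky layer gives σT_s⁴ = σT_e⁴·2/(2−ε), so T_s = T_e·[2/(2−0.66)]^(1/4) = 450.5 K.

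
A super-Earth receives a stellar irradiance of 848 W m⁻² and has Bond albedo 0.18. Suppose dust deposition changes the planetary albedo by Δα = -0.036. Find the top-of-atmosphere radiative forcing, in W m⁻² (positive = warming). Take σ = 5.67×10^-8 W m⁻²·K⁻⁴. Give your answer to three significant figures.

ΔF = −(S/4)Δα = −(848.0/4)×(-0.036) = 7.632 W m⁻².

7.63 W m⁻²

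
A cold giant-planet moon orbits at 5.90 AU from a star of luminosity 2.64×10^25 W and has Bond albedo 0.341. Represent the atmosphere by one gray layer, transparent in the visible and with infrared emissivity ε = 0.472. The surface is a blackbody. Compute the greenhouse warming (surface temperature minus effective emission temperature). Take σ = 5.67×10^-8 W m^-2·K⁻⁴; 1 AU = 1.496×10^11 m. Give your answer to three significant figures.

d = 5.90 × 1.496×10^11 m = 8.826×10^11 m.
Flux at the orbit: S = L/(4πd²) = 2.64×10^25/(4π·(8.83×10^11)²) = 2.697 W m^-2.
At the top of the atmosphere, σT_e⁴ = S(1−α)/4 = 0.4443 W m^-2, giving T_e = 52.91 K.
For a single slab of emissivity ε, T_s⁴ = 2T_e⁴/(2−ε); thus T_s = 52.91·(1.309)^(1/4) = 56.59 K.
The atmosphere warms the surface by 3.683 K.

3.68 kelvin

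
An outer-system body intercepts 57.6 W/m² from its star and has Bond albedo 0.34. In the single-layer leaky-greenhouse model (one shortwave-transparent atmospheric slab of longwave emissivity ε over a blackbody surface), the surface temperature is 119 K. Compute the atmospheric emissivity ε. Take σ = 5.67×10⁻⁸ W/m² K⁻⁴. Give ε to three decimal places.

0.328

Effective temperature: T_e = [S(1−α)/(4σ)]^(1/4) = 113.8 K.
Inverting T_s⁴ = 2T_e⁴/(2−ε): (T_e/T_s)⁴ = 0.8359, so ε = 2(1 − 0.8359) = 0.3283.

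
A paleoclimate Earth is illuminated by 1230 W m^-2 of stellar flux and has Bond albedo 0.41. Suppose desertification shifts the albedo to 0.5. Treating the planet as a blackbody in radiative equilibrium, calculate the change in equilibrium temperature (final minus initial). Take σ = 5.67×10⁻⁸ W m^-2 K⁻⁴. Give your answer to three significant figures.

-9.64 K

Initial: T₁ = [S(1−0.41)/(4σ)]^(1/4) = 237.8 K.
After:  T₂ = [1230·0.5/(4σ)]^(1/4) = 228.2 K.
ΔT = T₂ − T₁ = -9.641 K.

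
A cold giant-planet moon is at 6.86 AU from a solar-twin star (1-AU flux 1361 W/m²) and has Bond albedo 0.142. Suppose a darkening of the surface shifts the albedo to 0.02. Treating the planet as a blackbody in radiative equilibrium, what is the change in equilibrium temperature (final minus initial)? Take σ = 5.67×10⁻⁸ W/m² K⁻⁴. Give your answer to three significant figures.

By the inverse-square law, S = 1361/6.86² = 28.92 W/m².
Initial: T₁ = [S(1−0.142)/(4σ)]^(1/4) = 102.3 K.
Final:   T₂ = [S(1−0.02)/(4σ)]^(1/4) = 105.7 K.
ΔT = T₂ − T₁ = 3.456 K.

3.46 K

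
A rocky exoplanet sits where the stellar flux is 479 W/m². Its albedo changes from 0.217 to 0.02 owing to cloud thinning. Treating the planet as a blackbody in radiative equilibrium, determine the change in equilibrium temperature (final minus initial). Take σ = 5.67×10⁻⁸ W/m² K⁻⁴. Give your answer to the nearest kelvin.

With α = 0.217, T₁ = 201.7 K.
Final:   T₂ = [S(1−0.02)/(4σ)]^(1/4) = 213.3 K.
ΔT = T₂ − T₁ = 11.64 K.

12 kelvin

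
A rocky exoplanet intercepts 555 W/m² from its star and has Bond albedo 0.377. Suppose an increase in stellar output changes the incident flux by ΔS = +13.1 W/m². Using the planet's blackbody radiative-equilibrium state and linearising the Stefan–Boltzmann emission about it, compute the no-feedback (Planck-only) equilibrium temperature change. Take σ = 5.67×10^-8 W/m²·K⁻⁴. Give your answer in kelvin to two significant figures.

1.2 K

Unperturbed T_e = [555.0·(1−0.377)/(4σ)]^¼ = 197.6 K.
Only a fraction (1−α) is absorbed and it's spread over 4πR², so ΔF = (1−α)ΔS/4 = 2.040 W/m².
Planck response: λ_P = 4σT_e³ = 4·5.67×10⁻⁸·(197.6)³ = 1.750 W/m²/K.
Hence the no-feedback warming is ΔF/(4σT_e³) = 1.17 K.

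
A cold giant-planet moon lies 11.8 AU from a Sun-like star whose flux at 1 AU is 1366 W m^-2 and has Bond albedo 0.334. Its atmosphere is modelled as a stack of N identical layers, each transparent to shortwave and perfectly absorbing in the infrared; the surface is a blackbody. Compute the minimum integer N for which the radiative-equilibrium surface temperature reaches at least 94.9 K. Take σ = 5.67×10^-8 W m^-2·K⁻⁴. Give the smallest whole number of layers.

By the inverse-square law, S = 1366/11.8² = 9.810 W m^-2.
OLR = S(1−α)/4 = 1.633 W m^-2; the top layer radiates at T_e = 73.26 K.
Since T_s⁴ = (N+1)T_e⁴, we need N ≥ (T_s/T_e)⁴ − 1 = 1.815.
Rounding up, N = 2.

2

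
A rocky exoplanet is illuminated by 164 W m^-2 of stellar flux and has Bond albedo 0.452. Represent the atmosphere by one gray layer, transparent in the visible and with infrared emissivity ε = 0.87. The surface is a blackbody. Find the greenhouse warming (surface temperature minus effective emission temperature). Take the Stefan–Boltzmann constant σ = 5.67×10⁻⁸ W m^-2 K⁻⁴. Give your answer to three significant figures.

Effective emission temperature (TOA balance): σT_e⁴ = S(1−α)/4 = 22.47 W m^-2 → T_e = 141.1 K.
Surface balance with a leaky layer gives σT_s⁴ = σT_e⁴·2/(2−ε), so T_s = T_e·[2/(2−0.87)]^(1/4) = 162.7 K.
The atmosphere warms the surface by 21.65 K.

21.6 K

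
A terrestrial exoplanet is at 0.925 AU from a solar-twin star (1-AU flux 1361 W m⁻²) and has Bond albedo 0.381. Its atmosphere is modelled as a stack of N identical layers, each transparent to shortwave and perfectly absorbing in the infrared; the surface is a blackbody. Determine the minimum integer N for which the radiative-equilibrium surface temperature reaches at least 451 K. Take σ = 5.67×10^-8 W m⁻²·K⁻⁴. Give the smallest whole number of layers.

Flux at the orbit: S = 1361/(0.925)² = 1591 W m⁻².
Top-of-atmosphere balance: σT_e⁴ = S(1−α)/4 = 246.2 W m⁻² → T_e = 256.7 K.
Need (N+1)T_e⁴ ≥ T_s⁴, i.e. N+1 ≥ (451/256.7)⁴ = 9.530.
So N ≥ 8.530; the smallest integer is N = 9.

9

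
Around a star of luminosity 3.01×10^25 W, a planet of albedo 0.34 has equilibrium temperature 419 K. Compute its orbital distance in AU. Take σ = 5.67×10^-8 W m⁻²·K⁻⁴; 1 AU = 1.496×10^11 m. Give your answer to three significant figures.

Energy balance gives S = 4σT⁴/(1−α) = 10590 W m⁻².
From L = 4πd²S, d = √(3.01×10^25/(4π·10590)) = 1.504×10^10 m = 0.1005 AU.

0.101 AU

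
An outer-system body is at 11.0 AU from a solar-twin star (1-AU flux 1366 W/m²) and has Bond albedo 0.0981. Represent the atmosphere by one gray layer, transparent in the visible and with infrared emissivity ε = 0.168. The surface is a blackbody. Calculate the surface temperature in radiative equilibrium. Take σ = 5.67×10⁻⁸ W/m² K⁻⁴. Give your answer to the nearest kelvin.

Irradiance scales as 1/d², so S = 1366 W/m² × (1/11.0)² = 11.29 W/m².
At the top of the atmosphere, σT_e⁴ = S(1−α)/4 = 2.545 W/m², giving T_e = 81.85 K.
The surface balance (absorbed SW + ε·downward IR = σT_s⁴) with T_a⁴ = T_s⁴/2 reduces to T_s = T_e·[2/(2−ε)]^¼ = 83.67 K.

84 kelvin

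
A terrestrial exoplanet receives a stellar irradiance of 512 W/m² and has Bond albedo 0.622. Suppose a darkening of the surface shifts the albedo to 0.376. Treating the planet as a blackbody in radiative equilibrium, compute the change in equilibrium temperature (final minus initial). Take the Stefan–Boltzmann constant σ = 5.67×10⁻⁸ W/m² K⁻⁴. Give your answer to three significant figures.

With α = 0.622, T₁ = 170.9 K.
Final:   T₂ = [S(1−0.376)/(4σ)]^(1/4) = 193.7 K.
ΔT = T₂ − T₁ = 22.82 K.

22.8 K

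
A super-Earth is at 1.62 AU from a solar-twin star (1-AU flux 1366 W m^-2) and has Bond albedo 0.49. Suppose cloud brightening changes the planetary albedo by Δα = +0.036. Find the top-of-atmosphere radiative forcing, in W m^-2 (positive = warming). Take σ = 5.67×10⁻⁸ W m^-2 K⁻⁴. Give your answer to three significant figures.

-4.68 W m^-2

By the inverse-square law, S = 1366/1.62² = 520.5 W m^-2.
TOA radiative forcing: ΔF = −S·Δα/4 = −520.5·(+0.036)/4 = -4.684 W m^-2.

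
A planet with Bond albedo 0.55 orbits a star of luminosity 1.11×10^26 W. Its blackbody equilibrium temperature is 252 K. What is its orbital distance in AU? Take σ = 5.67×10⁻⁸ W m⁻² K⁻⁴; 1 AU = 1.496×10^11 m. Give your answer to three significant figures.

0.441 AU

The flux needed for this T is 4σT⁴/(1−0.55) = 2033 W m⁻².
Then d = [L/(4πS)]^(1/2) = 6.592×10^10 m, i.e. 0.4407 AU.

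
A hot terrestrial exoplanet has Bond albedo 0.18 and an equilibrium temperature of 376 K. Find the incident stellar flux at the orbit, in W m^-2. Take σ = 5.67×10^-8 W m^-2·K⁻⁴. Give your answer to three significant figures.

Invert the energy balance for S: S = 4σT⁴/(1−α).
σT⁴ = 5.67×10⁻⁸·(376)⁴ = 1133 W m^-2.
So S = 4×1133/(1−0.18) = 5528 W m^-2.

5530 W m^-2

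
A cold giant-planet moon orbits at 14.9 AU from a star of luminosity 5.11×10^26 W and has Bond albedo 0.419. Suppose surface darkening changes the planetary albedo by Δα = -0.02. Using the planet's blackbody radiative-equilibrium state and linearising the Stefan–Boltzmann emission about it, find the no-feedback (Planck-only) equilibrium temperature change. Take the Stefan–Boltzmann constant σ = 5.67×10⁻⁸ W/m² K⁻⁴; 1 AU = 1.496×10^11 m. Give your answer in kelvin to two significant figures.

0.58 K

Orbital distance: d = 14.9 AU = 2.229×10^12 m.
S = L/(4πd²) = 8.184 W/m².
Unperturbed T_e = [8.184·(1−0.419)/(4σ)]^¼ = 67.67 K.
The change in absorbed flux is Δ[S(1−α)/4] = −SΔα/4 = 0.04092 W/m².
Linearising σT⁴ gives d(σT⁴)/dT = 4σT_e³ = 0.07027 W/m² per K.
So ΔT₀ = 0.04092/0.07027 = 0.582 K.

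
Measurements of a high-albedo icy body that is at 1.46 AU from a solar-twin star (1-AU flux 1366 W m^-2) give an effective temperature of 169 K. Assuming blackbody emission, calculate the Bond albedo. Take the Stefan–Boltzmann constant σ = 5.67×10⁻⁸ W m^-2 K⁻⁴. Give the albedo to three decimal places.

0.711

Irradiance scales as 1/d², so S = 1366 W m^-2 × (1/1.46)² = 640.8 W m^-2.
Energy balance: S(1−α)/4 = σT⁴, so 1−α = 4σT⁴/S.
σT⁴ = 46.25 W m^-2, so 4σT⁴ = 185.0 W m^-2.
Hence α = 1 − 185.0/640.8 = 0.7113.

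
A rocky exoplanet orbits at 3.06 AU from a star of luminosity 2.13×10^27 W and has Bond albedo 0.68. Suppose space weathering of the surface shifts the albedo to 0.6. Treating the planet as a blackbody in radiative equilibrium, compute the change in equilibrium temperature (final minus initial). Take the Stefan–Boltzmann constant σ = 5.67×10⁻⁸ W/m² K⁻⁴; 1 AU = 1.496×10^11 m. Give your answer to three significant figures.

10.5 K

d = 3.06 × 1.496×10^11 m = 4.578×10^11 m.
S = L/(4πd²) = 808.8 W/m².
With α = 0.68, T₁ = 183.8 K.
After:  T₂ = [808.8·0.4/(4σ)]^(1/4) = 194.3 K.
ΔT = T₂ − T₁ = 10.54 K.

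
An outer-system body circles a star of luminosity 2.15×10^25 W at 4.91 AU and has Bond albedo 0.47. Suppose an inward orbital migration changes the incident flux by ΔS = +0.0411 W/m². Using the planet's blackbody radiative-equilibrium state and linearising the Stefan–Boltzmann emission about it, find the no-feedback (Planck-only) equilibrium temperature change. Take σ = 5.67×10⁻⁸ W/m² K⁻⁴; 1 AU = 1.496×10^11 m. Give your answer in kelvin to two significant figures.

Orbital distance: d = 4.91 AU = 7.345×10^11 m.
Flux at the orbit: S = L/(4πd²) = 2.15×10^25/(4π·(7.35×10^11)²) = 3.171 W/m².
Unperturbed T_e = [3.171·(1−0.47)/(4σ)]^¼ = 52.17 K.
TOA radiative forcing: ΔF = (1−α)ΔS/4 = 0.53·(+0.0411)/4 = 0.005446 W/m².
The Planck feedback parameter is 4σT_e³ = 0.03221 W/m²/K.
Hence the no-feedback warming is ΔF/(4σT_e³) = 0.169 K.

0.17 kelvin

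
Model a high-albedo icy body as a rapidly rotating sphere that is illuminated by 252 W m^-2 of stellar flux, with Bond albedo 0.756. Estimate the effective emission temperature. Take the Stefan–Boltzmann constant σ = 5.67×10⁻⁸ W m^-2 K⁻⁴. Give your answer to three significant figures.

The planet absorbs (1−α)S over its disc πR² and re-emits over 4πR², so the mean absorbed flux is (1−0.756)·252.0/4 = 15.37 W m^-2.
Set σT⁴ = 15.37 → T = (15.37/σ)^(1/4) = 128.3 K.

128 K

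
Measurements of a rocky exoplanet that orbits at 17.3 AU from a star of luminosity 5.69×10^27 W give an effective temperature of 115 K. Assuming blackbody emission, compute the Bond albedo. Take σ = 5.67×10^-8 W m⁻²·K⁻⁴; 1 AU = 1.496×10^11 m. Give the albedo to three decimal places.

0.413

d = 17.3 × 1.496×10^11 m = 2.588×10^12 m.
Flux at the orbit: S = L/(4πd²) = 5.69×10^27/(4π·(2.59×10^12)²) = 67.60 W m⁻².
Energy balance: S(1−α)/4 = σT⁴, so 1−α = 4σT⁴/S.
σT⁴ = 9.917 W m⁻², so 4σT⁴ = 39.67 W m⁻².
Hence α = 1 − 39.67/67.60 = 0.4132.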